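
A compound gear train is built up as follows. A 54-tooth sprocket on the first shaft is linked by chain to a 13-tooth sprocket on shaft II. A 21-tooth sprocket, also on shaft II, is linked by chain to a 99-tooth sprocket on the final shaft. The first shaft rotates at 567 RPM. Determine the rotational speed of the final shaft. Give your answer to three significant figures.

500 RPM

Chain: ratio = 13/54 = 0.24074, so shaft II turns at 567 / 0.24074 = 2355.2 RPM.
Chain: ratio = 99/21 = 4.7143, so the final shaft turns at 2355.2 / 4.7143 = 499.59 RPM.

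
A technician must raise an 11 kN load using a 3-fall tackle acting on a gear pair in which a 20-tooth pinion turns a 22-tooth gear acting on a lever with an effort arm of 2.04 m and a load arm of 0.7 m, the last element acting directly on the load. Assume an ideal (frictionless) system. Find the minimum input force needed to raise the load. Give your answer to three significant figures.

1.14 kN

Block-and-tackle MA = number of supporting rope parts = 3.
Gear pair MA = 22/20 = 1.1.
Lever MA = effort arm / load arm = 2.04/0.7 = 2.9143.
Combined ideal MA = 3 × 1.1 × 2.9143 = 9.6171.
Effort = load / MA = 11 / 9.6171 = 1.1438 kN.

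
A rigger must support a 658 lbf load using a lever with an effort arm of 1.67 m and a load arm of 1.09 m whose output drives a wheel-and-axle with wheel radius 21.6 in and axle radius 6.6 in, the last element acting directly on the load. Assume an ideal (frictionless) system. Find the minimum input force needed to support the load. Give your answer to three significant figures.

131 lbf

Lever MA = effort arm / load arm = 1.67/1.09 = 1.5321.
Wheel-and-axle MA = R/r = 21.6/6.6 = 3.2727.
Combined ideal MA = 1.5321 × 3.2727 = 5.0142.
Effort = load / MA = 658 / 5.0142 = 131.23 lbf.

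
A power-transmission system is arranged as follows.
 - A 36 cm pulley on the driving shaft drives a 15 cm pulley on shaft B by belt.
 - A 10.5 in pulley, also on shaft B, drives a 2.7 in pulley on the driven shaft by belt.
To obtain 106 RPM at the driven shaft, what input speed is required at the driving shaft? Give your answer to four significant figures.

Overall ratio R = 0.41667 × 0.25714 = 0.10714.
Required input speed = output speed × R = 106 × 0.10714 = 11.357 RPM.

11.36 RPM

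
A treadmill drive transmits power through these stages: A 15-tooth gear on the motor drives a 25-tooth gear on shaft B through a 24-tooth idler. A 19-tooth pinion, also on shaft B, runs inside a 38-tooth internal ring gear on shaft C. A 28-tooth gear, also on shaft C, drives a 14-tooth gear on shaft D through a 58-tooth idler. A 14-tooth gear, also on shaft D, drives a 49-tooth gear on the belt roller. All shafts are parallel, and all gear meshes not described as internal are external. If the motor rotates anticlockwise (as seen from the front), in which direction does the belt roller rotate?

clockwise

the motor → shaft B: driver → idler → driven is 2 external meshes, 2 reversals → CCW.
shaft B → shaft C: internal mesh, same direction → CCW.
shaft C → shaft D: driver → idler → driven is 2 external meshes, 2 reversals → CCW.
shaft D → the belt roller: external mesh, 1 reversal → CW.
5 reversals in total — an odd number — so the belt roller turns opposite to the motor.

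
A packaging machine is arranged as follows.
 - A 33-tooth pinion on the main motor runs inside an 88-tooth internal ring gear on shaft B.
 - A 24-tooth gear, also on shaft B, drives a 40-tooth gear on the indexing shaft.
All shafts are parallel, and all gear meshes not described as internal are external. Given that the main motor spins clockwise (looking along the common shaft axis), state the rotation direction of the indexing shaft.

the main motor → shaft B: internal mesh, same direction → CW.
shaft B → the indexing shaft: external mesh, 1 reversal → CCW.
1 reversal in total — an odd number — so the indexing shaft turns opposite to the main motor.

counterclockwise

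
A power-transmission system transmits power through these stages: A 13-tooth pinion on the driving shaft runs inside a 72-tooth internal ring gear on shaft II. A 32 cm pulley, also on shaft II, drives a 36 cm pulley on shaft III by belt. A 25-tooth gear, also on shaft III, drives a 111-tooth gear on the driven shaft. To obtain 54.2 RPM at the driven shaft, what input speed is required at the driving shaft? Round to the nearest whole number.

1499 RPM

Overall ratio R = 5.5385 × 1.125 × 4.44 = 27.665.
Required input speed = output speed × R = 54.2 × 27.665 = 1499.4 RPM.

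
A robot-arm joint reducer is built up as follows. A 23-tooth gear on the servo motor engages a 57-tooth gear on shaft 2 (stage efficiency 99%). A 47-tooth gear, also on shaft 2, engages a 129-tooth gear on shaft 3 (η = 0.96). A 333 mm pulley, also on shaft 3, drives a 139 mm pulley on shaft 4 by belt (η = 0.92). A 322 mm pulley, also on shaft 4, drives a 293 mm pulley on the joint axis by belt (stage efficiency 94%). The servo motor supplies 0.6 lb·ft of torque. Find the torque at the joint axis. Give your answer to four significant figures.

1.274 lb·ft

Gear mesh: ratio = 57/23 = 2.4783; torque at shaft 2 = 0.6 × 2.4783 × 0.99 = 1.4721 lb·ft.
Gear mesh: ratio = 129/47 = 2.7447; torque at shaft 3 = 1.4721 × 2.7447 × 0.96 = 3.8788 lb·ft.
Belt: ratio = 139/333 = 0.41742; torque at shaft 4 = 3.8788 × 0.41742 × 0.92 = 1.4895 lb·ft.
Belt: ratio = 293/322 = 0.90994; torque at the joint axis = 1.4895 × 0.90994 × 0.94 = 1.2741 lb·ft.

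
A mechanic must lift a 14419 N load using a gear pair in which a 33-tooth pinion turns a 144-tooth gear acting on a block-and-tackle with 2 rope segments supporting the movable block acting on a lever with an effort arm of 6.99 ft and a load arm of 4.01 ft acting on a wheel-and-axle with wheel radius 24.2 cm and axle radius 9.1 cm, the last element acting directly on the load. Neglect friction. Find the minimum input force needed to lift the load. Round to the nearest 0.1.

356.4 N

Gear pair MA = 144/33 = 4.3636.
Block-and-tackle MA = number of supporting rope parts = 2.
Lever MA = effort arm / load arm = 6.99/4.01 = 1.7431.
Wheel-and-axle MA = R/r = 24.2/9.1 = 2.6593.
Combined ideal MA = 4.3636 × 2 × 1.7431 × 2.6593 = 40.456.
Effort = load / MA = 14419 / 40.456 = 356.41 N.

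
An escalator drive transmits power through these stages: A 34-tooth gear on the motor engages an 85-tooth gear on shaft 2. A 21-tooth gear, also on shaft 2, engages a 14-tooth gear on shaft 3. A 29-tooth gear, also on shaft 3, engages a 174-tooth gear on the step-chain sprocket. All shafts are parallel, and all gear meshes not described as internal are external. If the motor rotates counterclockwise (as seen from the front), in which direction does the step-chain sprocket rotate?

clockwise

the motor → shaft 2: external mesh, 1 reversal → CW.
shaft 2 → shaft 3: external mesh, 1 reversal → CCW.
shaft 3 → the step-chain sprocket: external mesh, 1 reversal → CW.
3 reversals in total — an odd number — so the step-chain sprocket turns opposite to the motor.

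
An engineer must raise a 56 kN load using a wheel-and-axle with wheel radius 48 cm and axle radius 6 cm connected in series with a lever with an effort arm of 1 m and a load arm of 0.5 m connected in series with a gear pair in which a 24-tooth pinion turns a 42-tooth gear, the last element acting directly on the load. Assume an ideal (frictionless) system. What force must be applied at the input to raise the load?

Wheel-and-axle MA = R/r = 48/6 = 8.
Lever MA = effort arm / load arm = 1/0.5 = 2.
Gear pair MA = 42/24 = 1.75.
Combined ideal MA = 8 × 2 × 1.75 = 28.
Effort = load / MA = 56 / 28 = 2 kN.

2 kN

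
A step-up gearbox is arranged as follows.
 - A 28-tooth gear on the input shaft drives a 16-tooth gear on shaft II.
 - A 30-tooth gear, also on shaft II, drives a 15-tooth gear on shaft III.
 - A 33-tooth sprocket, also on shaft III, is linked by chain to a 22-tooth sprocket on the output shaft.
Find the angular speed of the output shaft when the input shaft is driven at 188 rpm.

gear mesh 16/28 = 0.57143 → 188/0.57143 = 329 rpm
gear mesh 15/30 = 0.5 → 329/0.5 = 658 rpm
chain 22/33 = 0.66667 → 658/0.66667 = 987 rpm

987 rpm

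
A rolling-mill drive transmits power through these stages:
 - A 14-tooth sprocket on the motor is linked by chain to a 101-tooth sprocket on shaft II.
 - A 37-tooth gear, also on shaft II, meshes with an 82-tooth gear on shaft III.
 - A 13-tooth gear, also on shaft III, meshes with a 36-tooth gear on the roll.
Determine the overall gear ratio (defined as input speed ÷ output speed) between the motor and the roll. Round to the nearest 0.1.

Each stage contributes driven/driver: chain 101/14 = 7.2143, gear mesh 82/37 = 2.2162, gear mesh 36/13 = 2.7692.
Overall: 7.2143 × 2.2162 × 2.7692 = 44.276.

44.3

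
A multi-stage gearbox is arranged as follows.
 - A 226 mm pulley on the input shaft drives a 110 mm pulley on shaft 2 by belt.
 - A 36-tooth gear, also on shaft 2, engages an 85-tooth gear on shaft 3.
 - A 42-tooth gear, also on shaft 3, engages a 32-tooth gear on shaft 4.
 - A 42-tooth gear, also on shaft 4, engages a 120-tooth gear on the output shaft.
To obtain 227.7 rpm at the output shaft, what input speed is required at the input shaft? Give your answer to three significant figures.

Overall ratio R = 0.48673 × 2.3611 × 0.7619 × 2.8571 = 2.5017.
Required input speed = output speed × R = 227.7 × 2.5017 = 569.63 rpm.

570 rpm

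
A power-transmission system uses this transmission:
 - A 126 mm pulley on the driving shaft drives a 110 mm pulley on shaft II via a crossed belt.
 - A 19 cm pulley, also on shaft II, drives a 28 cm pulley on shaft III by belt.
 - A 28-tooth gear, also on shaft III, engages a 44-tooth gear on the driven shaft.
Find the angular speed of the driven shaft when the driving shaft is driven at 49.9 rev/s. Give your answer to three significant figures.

24.7 rev/s

the driving shaft → shaft II (belt, 110/126): 49.9 ÷ 0.87302 = 57.158 rev/s
shaft II → shaft III (belt, 28/19): 57.158 ÷ 1.4737 = 38.786 rev/s
shaft III → the driven shaft (gear mesh, 44/28): 38.786 ÷ 1.5714 = 24.682 rev/s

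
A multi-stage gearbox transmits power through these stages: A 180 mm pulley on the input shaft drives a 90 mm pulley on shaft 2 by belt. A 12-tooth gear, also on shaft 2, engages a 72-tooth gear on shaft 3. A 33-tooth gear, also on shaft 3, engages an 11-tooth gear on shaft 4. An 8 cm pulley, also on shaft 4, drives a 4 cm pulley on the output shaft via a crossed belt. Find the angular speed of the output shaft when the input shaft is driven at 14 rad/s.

28 rad/s

the input shaft → shaft 2 (belt, 90/180): 14 ÷ 0.5 = 28 rad/s
shaft 2 → shaft 3 (gear mesh, 72/12): 28 ÷ 6 = 4.6667 rad/s
shaft 3 → shaft 4 (gear mesh, 11/33): 4.6667 ÷ 0.33333 = 14 rad/s
shaft 4 → the output shaft (belt, 4/8): 14 ÷ 0.5 = 28 rad/s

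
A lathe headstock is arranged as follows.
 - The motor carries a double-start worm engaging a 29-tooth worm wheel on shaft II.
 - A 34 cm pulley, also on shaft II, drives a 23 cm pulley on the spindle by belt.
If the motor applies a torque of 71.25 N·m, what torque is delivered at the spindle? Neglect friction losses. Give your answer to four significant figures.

698.9 N·m

worm 29/2 = 14.5 → τ = 71.25·14.5 = 1033.1 N·m
belt 23/34 = 0.67647 → τ = 1033.1·0.67647 = 698.88 N·m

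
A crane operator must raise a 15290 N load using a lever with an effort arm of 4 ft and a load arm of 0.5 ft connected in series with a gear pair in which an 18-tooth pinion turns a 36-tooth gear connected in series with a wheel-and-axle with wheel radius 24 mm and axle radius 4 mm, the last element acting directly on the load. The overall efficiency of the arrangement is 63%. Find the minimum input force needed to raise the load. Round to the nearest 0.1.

252.8 N

Lever MA = effort arm / load arm = 4/0.5 = 8.
Gear pair MA = 36/18 = 2.
Wheel-and-axle MA = R/r = 24/4 = 6.
Combined ideal MA = 8 × 2 × 6 = 96.
Actual MA = 96 × 0.63 = 60.48.
Effort = load / actual MA = 15290 / 60.48 = 252.81 N.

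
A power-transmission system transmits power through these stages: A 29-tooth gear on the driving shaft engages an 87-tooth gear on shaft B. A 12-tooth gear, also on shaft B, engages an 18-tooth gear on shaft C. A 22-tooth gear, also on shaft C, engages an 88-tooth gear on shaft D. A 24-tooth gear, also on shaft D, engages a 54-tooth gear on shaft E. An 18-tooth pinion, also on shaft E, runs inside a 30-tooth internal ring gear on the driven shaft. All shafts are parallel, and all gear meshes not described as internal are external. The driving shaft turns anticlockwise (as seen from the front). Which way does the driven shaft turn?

anticlockwise

the driving shaft → shaft B: external mesh, 1 reversal → CW.
shaft B → shaft C: external mesh, 1 reversal → CCW.
shaft C → shaft D: external mesh, 1 reversal → CW.
shaft D → shaft E: external mesh, 1 reversal → CCW.
shaft E → the driven shaft: internal mesh, same direction → CCW.
4 reversals in total — an even number — so the driven shaft turns the same way as the driving shaft.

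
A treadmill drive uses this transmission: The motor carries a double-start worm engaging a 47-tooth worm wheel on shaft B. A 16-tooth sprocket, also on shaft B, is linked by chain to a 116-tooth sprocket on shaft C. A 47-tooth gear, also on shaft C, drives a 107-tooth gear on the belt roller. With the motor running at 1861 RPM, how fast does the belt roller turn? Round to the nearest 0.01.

Worm: ratio = 47/2 = 23.5, so shaft B turns at 1861 / 23.5 = 79.191 RPM.
Chain: ratio = 116/16 = 7.25, so shaft C turns at 79.191 / 7.25 = 10.923 RPM.
Gear mesh: ratio = 107/47 = 2.2766, so the belt roller turns at 10.923 / 2.2766 = 4.7979 RPM.

4.80 RPM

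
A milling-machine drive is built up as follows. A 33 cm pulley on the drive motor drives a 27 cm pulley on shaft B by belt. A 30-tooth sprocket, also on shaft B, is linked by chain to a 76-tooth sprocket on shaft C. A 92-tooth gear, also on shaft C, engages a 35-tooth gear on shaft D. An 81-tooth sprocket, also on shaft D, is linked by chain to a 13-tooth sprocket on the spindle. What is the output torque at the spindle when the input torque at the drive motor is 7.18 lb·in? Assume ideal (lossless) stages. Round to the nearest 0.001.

belt 27/33 = 0.81818 → τ = 7.18·0.81818 = 5.8745 lb·in
chain 76/30 = 2.5333 → τ = 5.8745·2.5333 = 14.882 lb·in
gear mesh 35/92 = 0.38043 → τ = 14.882·0.38043 = 5.6617 lb·in
chain 13/81 = 0.16049 → τ = 5.6617·0.16049 = 0.90867 lb·in

0.909 lb·in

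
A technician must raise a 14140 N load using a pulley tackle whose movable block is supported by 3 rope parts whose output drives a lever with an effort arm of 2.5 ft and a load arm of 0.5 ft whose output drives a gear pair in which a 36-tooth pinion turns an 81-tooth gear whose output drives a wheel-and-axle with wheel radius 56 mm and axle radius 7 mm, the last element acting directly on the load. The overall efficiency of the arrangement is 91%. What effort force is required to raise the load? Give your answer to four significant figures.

57.55 N

Block-and-tackle MA = number of supporting rope parts = 3.
Lever MA = effort arm / load arm = 2.5/0.5 = 5.
Gear pair MA = 81/36 = 2.25.
Wheel-and-axle MA = R/r = 56/7 = 8.
Combined ideal MA = 3 × 5 × 2.25 × 8 = 270.
Actual MA = 270 × 0.91 = 245.7.
Effort = load / actual MA = 14140 / 245.7 = 57.55 N.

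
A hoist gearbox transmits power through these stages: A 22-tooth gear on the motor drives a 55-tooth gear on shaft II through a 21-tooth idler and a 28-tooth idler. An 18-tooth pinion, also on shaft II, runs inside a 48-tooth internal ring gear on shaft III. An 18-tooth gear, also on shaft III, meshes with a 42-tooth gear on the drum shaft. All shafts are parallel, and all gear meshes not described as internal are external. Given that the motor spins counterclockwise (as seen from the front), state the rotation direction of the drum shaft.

counterclockwise

the motor → shaft II: driver → idler → idler → driven is 3 external meshes, 3 reversals → CW.
shaft II → shaft III: internal mesh, same direction → CW.
shaft III → the drum shaft: external mesh, 1 reversal → CCW.
4 reversals in total — an even number — so the drum shaft turns the same way as the motor.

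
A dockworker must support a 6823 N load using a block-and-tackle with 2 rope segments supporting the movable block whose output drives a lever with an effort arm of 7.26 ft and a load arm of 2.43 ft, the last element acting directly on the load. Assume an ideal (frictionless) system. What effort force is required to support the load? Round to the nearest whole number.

1142 N

Block-and-tackle MA = number of supporting rope parts = 2.
Lever MA = effort arm / load arm = 7.26/2.43 = 2.9877.
Combined ideal MA = 2 × 2.9877 = 5.9753.
Effort = load / MA = 6823 / 5.9753 = 1141.9 N.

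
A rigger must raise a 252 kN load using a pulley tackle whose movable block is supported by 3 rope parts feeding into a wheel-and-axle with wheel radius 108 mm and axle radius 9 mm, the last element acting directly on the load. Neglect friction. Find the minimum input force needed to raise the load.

7 kN

Block-and-tackle MA = number of supporting rope parts = 3.
Wheel-and-axle MA = R/r = 108/9 = 12.
Combined ideal MA = 3 × 12 = 36.
Effort = load / MA = 252 / 36 = 7 kN.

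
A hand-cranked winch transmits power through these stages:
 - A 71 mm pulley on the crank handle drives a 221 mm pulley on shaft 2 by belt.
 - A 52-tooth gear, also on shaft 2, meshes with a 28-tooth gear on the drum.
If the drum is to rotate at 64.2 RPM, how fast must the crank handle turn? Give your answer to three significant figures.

Overall ratio R = 3.1127 × 0.53846 = 1.6761.
Required input speed = output speed × R = 64.2 × 1.6761 = 107.6 RPM.

108 RPM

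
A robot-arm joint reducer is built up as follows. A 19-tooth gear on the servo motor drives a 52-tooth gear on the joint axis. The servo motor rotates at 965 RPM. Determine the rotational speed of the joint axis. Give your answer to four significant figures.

the servo motor → the joint axis (gear mesh, 52/19): 965 ÷ 2.7368 = 352.6 RPM

352.6 RPM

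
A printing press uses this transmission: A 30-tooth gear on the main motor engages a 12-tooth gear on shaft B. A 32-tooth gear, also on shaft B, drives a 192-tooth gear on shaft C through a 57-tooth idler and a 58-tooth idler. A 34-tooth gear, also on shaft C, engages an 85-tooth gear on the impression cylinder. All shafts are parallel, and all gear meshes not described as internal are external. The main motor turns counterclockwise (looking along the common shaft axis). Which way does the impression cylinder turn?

the main motor → shaft B: external mesh, 1 reversal → CW.
shaft B → shaft C: driver → idler → idler → driven is 3 external meshes, 3 reversals → CCW.
shaft C → the impression cylinder: external mesh, 1 reversal → CW.
5 reversals in total — an odd number — so the impression cylinder turns opposite to the main motor.

clockwise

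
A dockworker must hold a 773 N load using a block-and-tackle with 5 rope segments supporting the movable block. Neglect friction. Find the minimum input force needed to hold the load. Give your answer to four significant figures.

154.6 N

Block-and-tackle MA = number of supporting rope parts = 5.
Effort = load / MA = 773 / 5 = 154.6 N.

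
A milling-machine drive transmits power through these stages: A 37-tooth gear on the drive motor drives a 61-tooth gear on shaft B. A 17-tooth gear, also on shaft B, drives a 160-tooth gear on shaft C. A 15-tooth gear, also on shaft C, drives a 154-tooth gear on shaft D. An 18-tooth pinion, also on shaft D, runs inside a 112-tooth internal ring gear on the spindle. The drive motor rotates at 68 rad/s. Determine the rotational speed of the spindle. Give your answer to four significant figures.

0.06860 rad/s

gear mesh 61/37 = 1.6486 → 68/1.6486 = 41.246 rad/s
gear mesh 160/17 = 9.4118 → 41.246/9.4118 = 4.3824 rad/s
gear mesh 154/15 = 10.267 → 4.3824/10.267 = 0.42685 rad/s
internal gear 112/18 = 6.2222 → 0.42685/6.2222 = 0.068602 rad/s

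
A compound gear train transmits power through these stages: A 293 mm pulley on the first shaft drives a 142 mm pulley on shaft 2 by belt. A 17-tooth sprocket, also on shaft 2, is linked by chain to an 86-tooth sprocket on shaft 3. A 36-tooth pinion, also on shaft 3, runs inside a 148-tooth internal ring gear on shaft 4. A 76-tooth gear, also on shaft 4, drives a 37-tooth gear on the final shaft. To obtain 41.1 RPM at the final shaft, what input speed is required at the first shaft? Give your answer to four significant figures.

201.7 RPM

Overall ratio R = 0.48464 × 5.0588 × 4.1111 × 0.48684 = 4.907.
Required input speed = output speed × R = 41.1 × 4.907 = 201.68 RPM.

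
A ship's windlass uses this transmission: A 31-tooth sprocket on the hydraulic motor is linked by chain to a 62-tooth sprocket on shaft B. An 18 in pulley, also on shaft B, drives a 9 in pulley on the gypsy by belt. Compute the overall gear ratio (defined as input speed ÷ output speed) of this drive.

Each stage contributes driven/driver: chain 62/31 = 2, belt 9/18 = 0.5.
Overall: 2 × 0.5 = 1.

1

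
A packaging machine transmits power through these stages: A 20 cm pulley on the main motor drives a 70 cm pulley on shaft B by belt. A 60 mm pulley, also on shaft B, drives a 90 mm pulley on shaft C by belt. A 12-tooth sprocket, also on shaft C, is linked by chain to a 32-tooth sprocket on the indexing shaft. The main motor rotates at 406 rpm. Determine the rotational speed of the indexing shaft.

29 rpm

the main motor → shaft B (belt, 70/20): 406 ÷ 3.5 = 116 rpm
shaft B → shaft C (belt, 90/60): 116 ÷ 1.5 = 77.333 rpm
shaft C → the indexing shaft (chain, 32/12): 77.333 ÷ 2.6667 = 29 rpm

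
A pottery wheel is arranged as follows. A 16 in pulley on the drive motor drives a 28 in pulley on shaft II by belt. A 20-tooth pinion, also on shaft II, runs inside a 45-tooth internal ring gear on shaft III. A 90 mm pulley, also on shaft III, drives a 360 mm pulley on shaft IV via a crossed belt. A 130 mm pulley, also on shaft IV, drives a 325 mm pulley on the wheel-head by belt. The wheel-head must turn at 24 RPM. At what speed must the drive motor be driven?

945 RPM

Overall ratio R = 1.75 × 2.25 × 4 × 2.5 = 39.375.
Required input speed = output speed × R = 24 × 39.375 = 945 RPM.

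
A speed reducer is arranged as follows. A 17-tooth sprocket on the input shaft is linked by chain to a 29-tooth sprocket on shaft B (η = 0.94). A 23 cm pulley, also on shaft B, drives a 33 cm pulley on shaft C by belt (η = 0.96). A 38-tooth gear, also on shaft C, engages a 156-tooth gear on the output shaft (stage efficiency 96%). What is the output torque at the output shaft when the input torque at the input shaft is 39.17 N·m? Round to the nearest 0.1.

341.0 N·m

chain 29/17 = 1.7059 → τ = 39.17·1.7059·0.94 = 62.81 N·m
belt 33/23 = 1.4348 → τ = 62.81·1.4348·0.96 = 86.514 N·m
gear mesh 156/38 = 4.1053 → τ = 86.514·4.1053·0.96 = 340.96 N·m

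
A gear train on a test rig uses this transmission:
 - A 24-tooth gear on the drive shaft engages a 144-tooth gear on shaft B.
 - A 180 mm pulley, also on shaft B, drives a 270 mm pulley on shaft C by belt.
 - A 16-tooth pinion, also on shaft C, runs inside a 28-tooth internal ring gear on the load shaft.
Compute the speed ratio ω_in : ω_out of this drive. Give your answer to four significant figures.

Each stage contributes driven/driver: gear mesh 144/24 = 6, belt 270/180 = 1.5, internal gear 28/16 = 1.75.
Overall: 6 × 1.5 × 1.75 = 15.75.

15.75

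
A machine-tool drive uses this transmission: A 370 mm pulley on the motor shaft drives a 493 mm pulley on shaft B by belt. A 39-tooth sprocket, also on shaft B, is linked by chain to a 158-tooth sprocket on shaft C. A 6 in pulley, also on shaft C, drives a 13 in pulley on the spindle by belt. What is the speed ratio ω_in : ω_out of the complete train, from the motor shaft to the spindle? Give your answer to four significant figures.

Each stage contributes driven/driver: belt 493/370 = 1.3324, chain 158/39 = 4.0513, belt 13/6 = 2.1667.
Overall: 1.3324 × 4.0513 × 2.1667 = 11.696.

11.70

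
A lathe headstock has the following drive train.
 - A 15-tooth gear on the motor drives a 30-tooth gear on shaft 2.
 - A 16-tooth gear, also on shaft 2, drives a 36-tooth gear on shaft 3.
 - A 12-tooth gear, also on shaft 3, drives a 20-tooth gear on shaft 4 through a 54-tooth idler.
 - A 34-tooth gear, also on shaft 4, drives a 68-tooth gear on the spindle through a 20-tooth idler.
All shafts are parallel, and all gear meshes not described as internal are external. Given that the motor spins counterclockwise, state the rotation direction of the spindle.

counterclockwise

the motor → shaft 2: external mesh, 1 reversal → CW.
shaft 2 → shaft 3: external mesh, 1 reversal → CCW.
shaft 3 → shaft 4: driver → idler → driven is 2 external meshes, 2 reversals → CCW.
shaft 4 → the spindle: driver → idler → driven is 2 external meshes, 2 reversals → CCW.
6 reversals in total — an even number — so the spindle turns the same way as the motor.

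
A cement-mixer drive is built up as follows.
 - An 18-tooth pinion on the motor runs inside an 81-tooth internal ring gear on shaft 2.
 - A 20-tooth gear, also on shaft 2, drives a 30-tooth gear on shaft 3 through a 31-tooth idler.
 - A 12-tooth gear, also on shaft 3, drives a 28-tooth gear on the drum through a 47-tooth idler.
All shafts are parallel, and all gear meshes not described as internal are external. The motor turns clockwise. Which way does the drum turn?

clockwise

the motor → shaft 2: internal mesh, same direction → CW.
shaft 2 → shaft 3: driver → idler → driven is 2 external meshes, 2 reversals → CW.
shaft 3 → the drum: driver → idler → driven is 2 external meshes, 2 reversals → CW.
4 reversals in total — an even number — so the drum turns the same way as the motor.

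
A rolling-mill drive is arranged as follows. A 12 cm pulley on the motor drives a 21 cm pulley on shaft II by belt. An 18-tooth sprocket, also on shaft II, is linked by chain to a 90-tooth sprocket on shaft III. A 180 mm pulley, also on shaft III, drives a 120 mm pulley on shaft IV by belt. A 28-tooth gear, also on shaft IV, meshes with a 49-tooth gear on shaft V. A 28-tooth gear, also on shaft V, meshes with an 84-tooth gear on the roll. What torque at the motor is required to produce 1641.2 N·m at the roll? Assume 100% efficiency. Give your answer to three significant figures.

Overall ratio R = 1.75 × 5 × 0.66667 × 1.75 × 3 = 30.625.
Input torque = output torque / R = 1641.2 / 30.625 = 53.59 N·m.

53.6 N·m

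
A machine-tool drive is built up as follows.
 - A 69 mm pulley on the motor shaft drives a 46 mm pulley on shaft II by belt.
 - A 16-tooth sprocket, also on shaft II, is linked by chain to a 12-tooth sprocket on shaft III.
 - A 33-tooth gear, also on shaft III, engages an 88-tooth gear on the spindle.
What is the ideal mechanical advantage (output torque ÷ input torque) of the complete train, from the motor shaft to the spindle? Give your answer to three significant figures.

Each stage contributes driven/driver: belt 46/69 = 0.66667, chain 12/16 = 0.75, gear mesh 88/33 = 2.6667.
Overall: 0.66667 × 0.75 × 2.6667 = 1.3333.

1.33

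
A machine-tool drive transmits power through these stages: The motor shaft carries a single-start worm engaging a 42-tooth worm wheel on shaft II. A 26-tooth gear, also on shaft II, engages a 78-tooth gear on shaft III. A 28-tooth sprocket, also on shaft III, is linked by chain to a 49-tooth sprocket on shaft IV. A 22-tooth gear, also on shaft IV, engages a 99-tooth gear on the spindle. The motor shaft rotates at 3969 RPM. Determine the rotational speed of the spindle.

the motor shaft → shaft II (worm, 42/1): 3969 ÷ 42 = 94.5 RPM
shaft II → shaft III (gear mesh, 78/26): 94.5 ÷ 3 = 31.5 RPM
shaft III → shaft IV (chain, 49/28): 31.5 ÷ 1.75 = 18 RPM
shaft IV → the spindle (gear mesh, 99/22): 18 ÷ 4.5 = 4 RPM

4 RPM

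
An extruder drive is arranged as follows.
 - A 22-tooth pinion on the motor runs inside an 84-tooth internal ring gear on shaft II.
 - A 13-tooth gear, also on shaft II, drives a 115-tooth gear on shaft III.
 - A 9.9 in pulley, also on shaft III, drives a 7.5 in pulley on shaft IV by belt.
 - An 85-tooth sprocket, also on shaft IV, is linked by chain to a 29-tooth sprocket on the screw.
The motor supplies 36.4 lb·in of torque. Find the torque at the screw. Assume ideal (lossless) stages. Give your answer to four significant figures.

317.8 lb·in

internal gear 84/22 = 3.8182 → τ = 36.4·3.8182 = 138.98 lb·in
gear mesh 115/13 = 8.8462 → τ = 138.98·8.8462 = 1229.5 lb·in
belt 7.5/9.9 = 0.75758 → τ = 1229.5·0.75758 = 931.4 lb·in
chain 29/85 = 0.34118 → τ = 931.4·0.34118 = 317.77 lb·in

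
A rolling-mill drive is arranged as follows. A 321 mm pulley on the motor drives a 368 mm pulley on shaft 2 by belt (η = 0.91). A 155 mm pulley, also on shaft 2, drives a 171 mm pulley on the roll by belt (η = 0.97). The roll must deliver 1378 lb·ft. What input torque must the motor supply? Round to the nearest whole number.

1234 lb·ft

Overall ratio R = 1.1464 × 1.1032 = 1.2648; overall efficiency η = 0.91 × 0.97 = 0.8827.
Input torque = output torque / (R × η) = 1378 / (1.2648 × 0.8827) = 1234.3 lb·ft.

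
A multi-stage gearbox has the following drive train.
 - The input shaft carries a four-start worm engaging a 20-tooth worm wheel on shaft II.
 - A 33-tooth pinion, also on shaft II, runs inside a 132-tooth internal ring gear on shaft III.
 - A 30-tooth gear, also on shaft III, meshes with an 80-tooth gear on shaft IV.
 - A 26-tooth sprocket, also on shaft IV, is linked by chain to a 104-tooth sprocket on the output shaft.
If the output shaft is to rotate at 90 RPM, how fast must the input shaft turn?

Overall ratio R = 5 × 4 × 2.6667 × 4 = 213.33.
Required input speed = output speed × R = 90 × 213.33 = 19200 RPM.

19200 RPM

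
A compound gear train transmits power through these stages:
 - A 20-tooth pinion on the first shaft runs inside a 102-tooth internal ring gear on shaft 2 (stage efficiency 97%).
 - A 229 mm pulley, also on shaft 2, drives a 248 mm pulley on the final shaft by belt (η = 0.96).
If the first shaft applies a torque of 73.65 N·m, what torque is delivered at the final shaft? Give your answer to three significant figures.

379 N·m

Internal gear: ratio = 102/20 = 5.1; torque at shaft 2 = 73.65 × 5.1 × 0.97 = 364.35 N·m.
Belt: ratio = 248/229 = 1.083; torque at the final shaft = 364.35 × 1.083 × 0.96 = 378.79 N·m.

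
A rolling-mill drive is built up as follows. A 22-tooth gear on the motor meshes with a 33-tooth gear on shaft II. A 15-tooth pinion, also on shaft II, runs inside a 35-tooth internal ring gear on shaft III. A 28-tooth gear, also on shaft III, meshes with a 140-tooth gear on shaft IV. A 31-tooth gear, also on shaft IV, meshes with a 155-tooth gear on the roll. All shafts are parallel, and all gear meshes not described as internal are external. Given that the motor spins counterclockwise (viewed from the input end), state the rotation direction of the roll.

clockwise

the motor → shaft II: external mesh, 1 reversal → CW.
shaft II → shaft III: internal mesh, same direction → CW.
shaft III → shaft IV: external mesh, 1 reversal → CCW.
shaft IV → the roll: external mesh, 1 reversal → CW.
3 reversals in total — an odd number — so the roll turns opposite to the motor.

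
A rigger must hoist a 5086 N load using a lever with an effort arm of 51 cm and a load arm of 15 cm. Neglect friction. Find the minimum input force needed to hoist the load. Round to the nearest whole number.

Lever MA = effort arm / load arm = 51/15 = 3.4.
Effort = load / MA = 5086 / 3.4 = 1495.9 N.

1496 N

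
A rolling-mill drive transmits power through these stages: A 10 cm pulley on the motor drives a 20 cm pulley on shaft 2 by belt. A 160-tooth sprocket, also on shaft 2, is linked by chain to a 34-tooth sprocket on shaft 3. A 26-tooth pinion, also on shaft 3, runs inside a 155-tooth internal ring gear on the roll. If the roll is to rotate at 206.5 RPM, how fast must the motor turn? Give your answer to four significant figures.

Overall ratio R = 2 × 0.2125 × 5.9615 = 2.5337.
Required input speed = output speed × R = 206.5 × 2.5337 = 523.2 RPM.

523.2 RPM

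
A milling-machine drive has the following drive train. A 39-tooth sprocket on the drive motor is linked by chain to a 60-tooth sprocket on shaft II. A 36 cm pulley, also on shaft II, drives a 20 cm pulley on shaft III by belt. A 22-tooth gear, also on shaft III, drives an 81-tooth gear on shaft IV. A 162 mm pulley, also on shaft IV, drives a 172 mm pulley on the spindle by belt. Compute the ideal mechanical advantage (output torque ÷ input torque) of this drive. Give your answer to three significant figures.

3.34

Each stage contributes driven/driver: chain 60/39 = 1.5385, belt 20/36 = 0.55556, gear mesh 81/22 = 3.6818, belt 172/162 = 1.0617.
Overall: 1.5385 × 0.55556 × 3.6818 × 1.0617 = 3.3411.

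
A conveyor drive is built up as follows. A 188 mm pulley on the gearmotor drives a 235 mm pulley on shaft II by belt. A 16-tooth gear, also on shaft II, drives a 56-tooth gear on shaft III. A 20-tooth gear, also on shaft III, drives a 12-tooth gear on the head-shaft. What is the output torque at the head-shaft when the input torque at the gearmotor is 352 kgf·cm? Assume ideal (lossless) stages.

924 kgf·cm

belt 235/188 = 1.25 → τ = 352·1.25 = 440 kgf·cm
gear mesh 56/16 = 3.5 → τ = 440·3.5 = 1540 kgf·cm
gear mesh 12/20 = 0.6 → τ = 1540·0.6 = 924 kgf·cm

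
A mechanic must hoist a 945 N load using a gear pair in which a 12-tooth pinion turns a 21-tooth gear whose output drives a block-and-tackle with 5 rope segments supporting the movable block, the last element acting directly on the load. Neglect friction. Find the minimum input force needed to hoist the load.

Gear pair MA = 21/12 = 1.75.
Block-and-tackle MA = number of supporting rope parts = 5.
Combined ideal MA = 1.75 × 5 = 8.75.
Effort = load / MA = 945 / 8.75 = 108 N.

108 N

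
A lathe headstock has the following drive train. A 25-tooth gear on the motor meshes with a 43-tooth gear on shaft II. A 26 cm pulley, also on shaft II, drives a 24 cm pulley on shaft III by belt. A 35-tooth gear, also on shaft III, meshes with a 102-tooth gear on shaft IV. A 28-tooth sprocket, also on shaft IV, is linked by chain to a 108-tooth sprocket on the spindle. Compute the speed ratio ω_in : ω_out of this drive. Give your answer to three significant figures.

17.8

Each stage contributes driven/driver: gear mesh 43/25 = 1.72, belt 24/26 = 0.92308, gear mesh 102/35 = 2.9143, chain 108/28 = 3.8571.
Overall: 1.72 × 0.92308 × 2.9143 × 3.8571 = 17.847.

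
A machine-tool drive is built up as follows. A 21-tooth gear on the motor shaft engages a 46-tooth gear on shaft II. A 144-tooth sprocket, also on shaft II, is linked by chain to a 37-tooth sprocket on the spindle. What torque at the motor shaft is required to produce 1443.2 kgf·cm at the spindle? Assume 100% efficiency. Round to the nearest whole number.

Overall ratio R = 2.1905 × 0.25694 = 0.56283.
Input torque = output torque / R = 1443.2 / 0.56283 = 2564.2 kgf·cm.

2564 kgf·cm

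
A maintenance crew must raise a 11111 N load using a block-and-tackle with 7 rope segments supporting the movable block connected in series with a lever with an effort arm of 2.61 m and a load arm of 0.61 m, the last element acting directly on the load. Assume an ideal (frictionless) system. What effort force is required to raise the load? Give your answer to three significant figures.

Block-and-tackle MA = number of supporting rope parts = 7.
Lever MA = effort arm / load arm = 2.61/0.61 = 4.2787.
Combined ideal MA = 7 × 4.2787 = 29.951.
Effort = load / MA = 11111 / 29.951 = 370.97 N.

371 N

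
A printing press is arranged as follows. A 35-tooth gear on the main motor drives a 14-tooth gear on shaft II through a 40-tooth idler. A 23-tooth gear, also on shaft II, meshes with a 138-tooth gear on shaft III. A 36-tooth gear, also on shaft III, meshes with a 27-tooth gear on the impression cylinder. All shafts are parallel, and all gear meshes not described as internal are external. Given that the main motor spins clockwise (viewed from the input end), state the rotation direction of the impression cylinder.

clockwise

the main motor → shaft II: driver → idler → driven is 2 external meshes, 2 reversals → CW.
shaft II → shaft III: external mesh, 1 reversal → CCW.
shaft III → the impression cylinder: external mesh, 1 reversal → CW.
4 reversals in total — an even number — so the impression cylinder turns the same way as the main motor.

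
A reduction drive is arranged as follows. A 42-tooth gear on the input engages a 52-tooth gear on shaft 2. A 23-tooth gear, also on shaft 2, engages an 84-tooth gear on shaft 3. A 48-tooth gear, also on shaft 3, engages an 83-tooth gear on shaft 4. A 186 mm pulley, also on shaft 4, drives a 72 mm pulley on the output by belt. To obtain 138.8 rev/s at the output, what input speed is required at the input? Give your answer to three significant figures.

Overall ratio R = 1.2381 × 3.6522 × 1.7292 × 0.3871 = 3.0266.
Required input speed = output speed × R = 138.8 × 3.0266 = 420.1 rev/s.

420 rev/s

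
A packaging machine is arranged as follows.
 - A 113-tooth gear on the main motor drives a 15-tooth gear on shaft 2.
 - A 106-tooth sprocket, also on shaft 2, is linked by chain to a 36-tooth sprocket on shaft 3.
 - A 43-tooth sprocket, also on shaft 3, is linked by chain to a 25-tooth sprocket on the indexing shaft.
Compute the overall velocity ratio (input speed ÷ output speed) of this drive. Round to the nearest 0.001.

Each stage contributes driven/driver: gear mesh 15/113 = 0.13274, chain 36/106 = 0.33962, chain 25/43 = 0.5814.
Overall: 0.13274 × 0.33962 × 0.5814 = 0.026211.

0.026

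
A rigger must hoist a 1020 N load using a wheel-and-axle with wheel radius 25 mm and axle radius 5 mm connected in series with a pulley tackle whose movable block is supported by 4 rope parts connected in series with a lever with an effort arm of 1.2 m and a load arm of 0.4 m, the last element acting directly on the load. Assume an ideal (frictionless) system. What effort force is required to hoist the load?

Wheel-and-axle MA = R/r = 25/5 = 5.
Block-and-tackle MA = number of supporting rope parts = 4.
Lever MA = effort arm / load arm = 1.2/0.4 = 3.
Combined ideal MA = 5 × 4 × 3 = 60.
Effort = load / MA = 1020 / 60 = 17 N.

17 N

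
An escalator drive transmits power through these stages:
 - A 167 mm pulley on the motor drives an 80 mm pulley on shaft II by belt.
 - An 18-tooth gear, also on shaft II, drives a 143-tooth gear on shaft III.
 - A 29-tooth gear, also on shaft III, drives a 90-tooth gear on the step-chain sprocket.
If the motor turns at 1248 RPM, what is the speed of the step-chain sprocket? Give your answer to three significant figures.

Belt: ratio = 80/167 = 0.47904, so shaft II turns at 1248 / 0.47904 = 2605.2 RPM.
Gear mesh: ratio = 143/18 = 7.9444, so shaft III turns at 2605.2 / 7.9444 = 327.93 RPM.
Gear mesh: ratio = 90/29 = 3.1034, so the step-chain sprocket turns at 327.93 / 3.1034 = 105.67 RPM.

106 RPM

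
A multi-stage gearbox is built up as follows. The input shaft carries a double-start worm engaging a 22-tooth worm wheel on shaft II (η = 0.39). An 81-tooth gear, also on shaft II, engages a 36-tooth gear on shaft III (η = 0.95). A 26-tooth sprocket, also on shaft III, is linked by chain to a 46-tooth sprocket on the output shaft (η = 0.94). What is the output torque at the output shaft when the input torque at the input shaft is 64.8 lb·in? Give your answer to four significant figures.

195.2 lb·in

worm 22/2 = 11 → τ = 64.8·11·0.39 = 277.99 lb·in
gear mesh 36/81 = 0.44444 → τ = 277.99·0.44444·0.95 = 117.37 lb·in
chain 46/26 = 1.7692 → τ = 117.37·1.7692·0.94 = 195.2 lb·in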